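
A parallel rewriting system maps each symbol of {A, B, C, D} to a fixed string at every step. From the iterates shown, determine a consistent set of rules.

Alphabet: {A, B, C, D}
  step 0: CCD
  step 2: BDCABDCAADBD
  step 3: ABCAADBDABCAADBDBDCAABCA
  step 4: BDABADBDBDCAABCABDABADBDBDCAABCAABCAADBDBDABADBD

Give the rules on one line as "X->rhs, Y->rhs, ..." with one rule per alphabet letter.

  step 3 ⇒ step 4: ABCAADBDABCAADBDBDCAABCA ⇒ BD·AB·AD·BD·BD·CA·AB·CA·BD·AB·AD·BD·BD·CA·AB·CA·AB·CA·AD·BD·BD·AB·AD·BD
    A ↦ BD
    B ↦ AB
    C ↦ AD
    D ↦ CA

A->BD, B->AB, C->AD, D->CA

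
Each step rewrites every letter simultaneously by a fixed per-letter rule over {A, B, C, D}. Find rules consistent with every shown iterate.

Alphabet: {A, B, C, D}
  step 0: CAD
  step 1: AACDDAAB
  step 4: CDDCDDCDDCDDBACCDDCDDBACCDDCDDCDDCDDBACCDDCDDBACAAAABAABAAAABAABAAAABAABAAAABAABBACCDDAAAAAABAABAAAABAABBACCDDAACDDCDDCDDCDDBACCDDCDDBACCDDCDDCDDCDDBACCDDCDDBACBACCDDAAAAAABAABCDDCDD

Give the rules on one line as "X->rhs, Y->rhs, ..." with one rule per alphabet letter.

A->CDD, B->BAC, C->AA, D->AAB

  step 0 ⇒ step 1: CAD ⇒ AA·CDD·AAB
    A ↦ CDD
    C ↦ AA
    D ↦ AAB
    B ↦ BAC  (constrained at step 1)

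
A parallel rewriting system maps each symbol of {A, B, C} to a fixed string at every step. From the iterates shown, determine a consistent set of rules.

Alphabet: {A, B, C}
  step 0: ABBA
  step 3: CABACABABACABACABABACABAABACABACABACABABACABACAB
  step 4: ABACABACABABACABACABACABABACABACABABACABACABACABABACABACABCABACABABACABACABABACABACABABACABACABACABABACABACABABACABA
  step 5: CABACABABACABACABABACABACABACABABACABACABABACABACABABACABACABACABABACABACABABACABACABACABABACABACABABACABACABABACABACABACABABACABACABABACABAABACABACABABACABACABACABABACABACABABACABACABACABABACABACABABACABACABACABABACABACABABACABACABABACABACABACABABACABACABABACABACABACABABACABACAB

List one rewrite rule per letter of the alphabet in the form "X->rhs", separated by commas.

  step 4 ⇒ step 5: ABACABACABABACABACABACABABACABACABABACABACABACABABACABACABCABACABABACABACABABACABACABABACABACABACABABACABACABABACABA ⇒ CAB·A·CAB·ABA·CAB·A·CAB·ABA·CAB·A·CAB·A·CAB·ABA·CAB·A·CAB·ABA·CAB·A·CAB·ABA·CAB·A·CAB·A·CAB·ABA·CAB·A·CAB·ABA·CAB·A·CAB·A·CAB·ABA·CAB·A·CAB·ABA·CAB·A·CAB·ABA·CAB·A·CAB·A·CAB·ABA·CAB·A·CAB·ABA·CAB·A·ABA·CAB·A·CAB·ABA·CAB·A·CAB·A·CAB·ABA·CAB·A·CAB·ABA·CAB·A·CAB·A·CAB·ABA·CAB·A·CAB·ABA·CAB·A·CAB·A·CAB·ABA·CAB·A·CAB·ABA·CAB·A·CAB·ABA·CAB·A·CAB·A·CAB·ABA·CAB·A·CAB·ABA·CAB·A·CAB·A·CAB·ABA·CAB·A·CAB
    A ↦ CAB
    B ↦ A
    C ↦ ABA

A->CAB, B->A, C->ABA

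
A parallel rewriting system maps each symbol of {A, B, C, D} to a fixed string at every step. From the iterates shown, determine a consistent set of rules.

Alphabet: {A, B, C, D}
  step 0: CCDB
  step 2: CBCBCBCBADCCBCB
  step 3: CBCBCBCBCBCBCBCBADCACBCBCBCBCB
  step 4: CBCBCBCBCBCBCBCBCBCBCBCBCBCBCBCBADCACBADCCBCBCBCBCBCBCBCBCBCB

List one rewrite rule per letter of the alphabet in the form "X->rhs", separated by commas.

A->ADC, B->CB, C->CB, D->A

  step 3 ⇒ step 4: CBCBCBCBCBCBCBCBADCACBCBCBCBCB ⇒ CB·CB·CB·CB·CB·CB·CB·CB·CB·CB·CB·CB·CB·CB·CB·CB·ADC·A·CB·ADC·CB·CB·CB·CB·CB·CB·CB·CB·CB·CB
    A ↦ ADC
    B ↦ CB
    C ↦ CB
    D ↦ A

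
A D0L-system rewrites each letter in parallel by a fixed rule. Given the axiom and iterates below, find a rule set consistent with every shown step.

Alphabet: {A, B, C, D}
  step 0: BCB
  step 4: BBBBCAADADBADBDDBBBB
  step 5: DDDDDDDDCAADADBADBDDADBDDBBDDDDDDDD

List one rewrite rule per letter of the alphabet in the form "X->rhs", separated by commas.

A->AD, B->DD, C->CA, D->B

  step 4 ⇒ step 5: BBBBCAADADBADBDDBBBB ⇒ DD·DD·DD·DD·CA·AD·AD·B·AD·B·DD·AD·B·DD·B·B·DD·DD·DD·DD
    A ↦ AD
    B ↦ DD
    C ↦ CA
    D ↦ B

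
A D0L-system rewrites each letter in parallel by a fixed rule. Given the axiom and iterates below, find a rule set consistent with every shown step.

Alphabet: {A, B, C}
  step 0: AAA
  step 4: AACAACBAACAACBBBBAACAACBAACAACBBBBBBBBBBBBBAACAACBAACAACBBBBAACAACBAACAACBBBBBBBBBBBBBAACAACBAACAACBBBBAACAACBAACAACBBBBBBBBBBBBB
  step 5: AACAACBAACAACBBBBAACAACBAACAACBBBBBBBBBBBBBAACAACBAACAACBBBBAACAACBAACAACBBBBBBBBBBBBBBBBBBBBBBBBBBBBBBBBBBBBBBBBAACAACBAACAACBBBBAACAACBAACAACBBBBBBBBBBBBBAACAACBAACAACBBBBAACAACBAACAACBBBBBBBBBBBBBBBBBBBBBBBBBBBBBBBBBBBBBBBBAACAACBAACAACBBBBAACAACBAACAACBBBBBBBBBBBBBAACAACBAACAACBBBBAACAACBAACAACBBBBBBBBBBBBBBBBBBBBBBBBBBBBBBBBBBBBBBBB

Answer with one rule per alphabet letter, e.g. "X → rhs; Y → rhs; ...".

A->AAC, B->BBB, C->B

  step 4 ⇒ step 5: AACAACBAACAACBBBBAACAACBAACAACBBBBBBBBBBBBBAACAACBAACAACBBBBAACAACBAACAACBBBBBBBBBBBBBAACAACBAACAACBBBBAACAACBAACAACBBBBBBBBBBBBB ⇒ AAC·AAC·B·AAC·AAC·B·BBB·AAC·AAC·B·AAC·AAC·B·BBB·BBB·BBB·BBB·AAC·AAC·B·AAC·AAC·B·BBB·AAC·AAC·B·AAC·AAC·B·BBB·BBB·BBB·BBB·BBB·BBB·BBB·BBB·BBB·BBB·BBB·BBB·BBB·AAC·AAC·B·AAC·AAC·B·BBB·AAC·AAC·B·AAC·AAC·B·BBB·BBB·BBB·BBB·AAC·AAC·B·AAC·AAC·B·BBB·AAC·AAC·B·AAC·AAC·B·BBB·BBB·BBB·BBB·BBB·BBB·BBB·BBB·BBB·BBB·BBB·BBB·BBB·AAC·AAC·B·AAC·AAC·B·BBB·AAC·AAC·B·AAC·AAC·B·BBB·BBB·BBB·BBB·AAC·AAC·B·AAC·AAC·B·BBB·AAC·AAC·B·AAC·AAC·B·BBB·BBB·BBB·BBB·BBB·BBB·BBB·BBB·BBB·BBB·BBB·BBB·BBB
    A ↦ AAC
    B ↦ BBB
    C ↦ B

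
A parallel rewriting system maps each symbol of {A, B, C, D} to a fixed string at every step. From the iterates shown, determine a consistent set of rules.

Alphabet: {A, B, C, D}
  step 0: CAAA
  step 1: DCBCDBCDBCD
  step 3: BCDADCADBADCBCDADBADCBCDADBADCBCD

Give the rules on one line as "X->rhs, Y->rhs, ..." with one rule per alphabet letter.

  step 0 ⇒ step 1: CAAA ⇒ DC·BCD·BCD·BCD
    A ↦ BCD
    C ↦ DC
    B ↦ DB  (constrained at step 1)
    D ↦ A  (constrained at step 1)

A->BCD, B->DB, C->DC, D->A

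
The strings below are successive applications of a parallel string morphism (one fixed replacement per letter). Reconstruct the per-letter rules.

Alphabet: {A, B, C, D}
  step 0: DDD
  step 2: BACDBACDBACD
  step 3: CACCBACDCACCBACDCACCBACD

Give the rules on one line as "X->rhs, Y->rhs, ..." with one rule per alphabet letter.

  step 2 ⇒ step 3: BACDBACDBACD ⇒ CAC·C·BA·CD·CAC·C·BA·CD·CAC·C·BA·CD
    A ↦ C
    B ↦ CAC
    C ↦ BA
    D ↦ CD

A->C, B->CAC, C->BA, D->CD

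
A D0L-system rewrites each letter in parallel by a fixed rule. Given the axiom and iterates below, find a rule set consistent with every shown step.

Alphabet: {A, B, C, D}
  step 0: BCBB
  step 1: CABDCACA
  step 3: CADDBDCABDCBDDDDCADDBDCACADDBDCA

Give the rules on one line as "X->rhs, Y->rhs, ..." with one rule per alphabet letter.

A->CB, B->CA, C->BD, D->DD

  step 0 ⇒ step 1: BCBB ⇒ CA·BD·CA·CA
    B ↦ CA
    C ↦ BD
    A ↦ CB  (constrained at step 1)
    D ↦ DD  (constrained at step 1)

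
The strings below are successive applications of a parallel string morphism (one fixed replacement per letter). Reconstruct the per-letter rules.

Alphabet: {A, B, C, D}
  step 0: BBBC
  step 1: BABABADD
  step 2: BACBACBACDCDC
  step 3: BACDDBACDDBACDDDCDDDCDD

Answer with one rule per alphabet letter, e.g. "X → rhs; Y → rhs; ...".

  step 2 ⇒ step 3: BACBACBACDCDC ⇒ BA·C·DD·BA·C·DD·BA·C·DD·DC·DD·DC·DD
    A ↦ C
    B ↦ BA
    C ↦ DD
    D ↦ DC

A->C, B->BA, C->DD, D->DC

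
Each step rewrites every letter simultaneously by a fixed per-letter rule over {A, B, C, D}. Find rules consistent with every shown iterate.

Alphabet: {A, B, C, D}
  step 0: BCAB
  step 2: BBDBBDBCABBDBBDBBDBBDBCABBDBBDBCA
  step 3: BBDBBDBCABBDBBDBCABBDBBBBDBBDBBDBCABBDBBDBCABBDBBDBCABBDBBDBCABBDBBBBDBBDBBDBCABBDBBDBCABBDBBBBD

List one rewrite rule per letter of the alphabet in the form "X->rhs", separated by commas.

A->BBD, B->BBD, C->BB, D->BCA

  step 2 ⇒ step 3: BBDBBDBCABBDBBDBBDBBDBCABBDBBDBCA ⇒ BBD·BBD·BCA·BBD·BBD·BCA·BBD·BB·BBD·BBD·BBD·BCA·BBD·BBD·BCA·BBD·BBD·BCA·BBD·BBD·BCA·BBD·BB·BBD·BBD·BBD·BCA·BBD·BBD·BCA·BBD·BB·BBD
    A ↦ BBD
    B ↦ BBD
    C ↦ BB
    D ↦ BCA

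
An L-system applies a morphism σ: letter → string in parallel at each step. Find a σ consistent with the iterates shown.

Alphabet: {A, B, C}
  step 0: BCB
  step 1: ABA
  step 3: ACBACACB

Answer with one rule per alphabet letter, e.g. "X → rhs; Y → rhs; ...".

  step 0 ⇒ step 1: BCB ⇒ A·B·A
    B ↦ A
    C ↦ B
    A ↦ AC  (constrained at step 1)

A->AC, B->A, C->B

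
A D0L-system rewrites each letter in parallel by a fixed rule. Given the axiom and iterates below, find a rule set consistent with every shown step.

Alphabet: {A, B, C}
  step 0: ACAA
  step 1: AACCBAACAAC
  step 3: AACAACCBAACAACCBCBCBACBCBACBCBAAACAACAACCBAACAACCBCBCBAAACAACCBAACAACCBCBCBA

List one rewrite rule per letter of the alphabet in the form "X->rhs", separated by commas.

  step 0 ⇒ step 1: ACAA ⇒ AAC·CB·AAC·AAC
    A ↦ AAC
    C ↦ CB
    B ↦ CBA  (constrained at step 1)

A->AAC, B->CBA, C->CB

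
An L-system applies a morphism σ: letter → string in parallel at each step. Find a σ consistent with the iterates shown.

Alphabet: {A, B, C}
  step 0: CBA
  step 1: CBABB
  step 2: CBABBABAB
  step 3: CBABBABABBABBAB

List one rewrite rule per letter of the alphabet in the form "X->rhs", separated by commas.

  step 2 ⇒ step 3: CBABBABAB ⇒ CB·AB·B·AB·AB·B·AB·B·AB
    A ↦ B
    B ↦ AB
    C ↦ CB

A->B, B->AB, C->CB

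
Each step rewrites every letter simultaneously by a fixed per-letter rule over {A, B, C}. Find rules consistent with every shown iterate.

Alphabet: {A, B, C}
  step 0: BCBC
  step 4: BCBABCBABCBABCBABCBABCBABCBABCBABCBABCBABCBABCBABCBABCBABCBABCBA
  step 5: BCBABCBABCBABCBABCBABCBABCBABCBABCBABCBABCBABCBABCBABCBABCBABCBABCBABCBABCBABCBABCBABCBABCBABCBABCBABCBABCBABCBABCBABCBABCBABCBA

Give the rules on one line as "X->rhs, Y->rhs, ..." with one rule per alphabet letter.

  step 4 ⇒ step 5: BCBABCBABCBABCBABCBABCBABCBABCBABCBABCBABCBABCBABCBABCBABCBABCBA ⇒ BC·BA·BC·BA·BC·BA·BC·BA·BC·BA·BC·BA·BC·BA·BC·BA·BC·BA·BC·BA·BC·BA·BC·BA·BC·BA·BC·BA·BC·BA·BC·BA·BC·BA·BC·BA·BC·BA·BC·BA·BC·BA·BC·BA·BC·BA·BC·BA·BC·BA·BC·BA·BC·BA·BC·BA·BC·BA·BC·BA·BC·BA·BC·BA
    A ↦ BA
    B ↦ BC
    C ↦ BA

A->BA, B->BC, C->BA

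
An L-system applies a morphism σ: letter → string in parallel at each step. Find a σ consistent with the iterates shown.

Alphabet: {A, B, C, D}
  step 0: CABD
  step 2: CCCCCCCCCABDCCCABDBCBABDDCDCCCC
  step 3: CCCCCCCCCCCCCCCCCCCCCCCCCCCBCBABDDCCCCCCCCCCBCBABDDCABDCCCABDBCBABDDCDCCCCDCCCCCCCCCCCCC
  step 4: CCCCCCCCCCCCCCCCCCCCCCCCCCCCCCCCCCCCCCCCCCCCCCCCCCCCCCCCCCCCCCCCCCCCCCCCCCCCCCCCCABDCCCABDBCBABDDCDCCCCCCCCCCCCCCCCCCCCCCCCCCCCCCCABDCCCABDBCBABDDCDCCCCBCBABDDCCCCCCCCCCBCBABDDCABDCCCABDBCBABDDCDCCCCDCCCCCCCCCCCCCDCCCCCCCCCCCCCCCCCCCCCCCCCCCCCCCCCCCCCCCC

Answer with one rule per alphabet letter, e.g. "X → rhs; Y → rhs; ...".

  step 3 ⇒ step 4: CCCCCCCCCCCCCCCCCCCCCCCCCCCBCBABDDCCCCCCCCCCBCBABDDCABDCCCABDBCBABDDCDCCCCDCCCCCCCCCCCCC ⇒ CCC·CCC·CCC·CCC·CCC·CCC·CCC·CCC·CCC·CCC·CCC·CCC·CCC·CCC·CCC·CCC·CCC·CCC·CCC·CCC·CCC·CCC·CCC·CCC·CCC·CCC·CCC·ABD·CCC·ABD·BCB·ABD·DC·DC·CCC·CCC·CCC·CCC·CCC·CCC·CCC·CCC·CCC·CCC·ABD·CCC·ABD·BCB·ABD·DC·DC·CCC·BCB·ABD·DC·CCC·CCC·CCC·BCB·ABD·DC·ABD·CCC·ABD·BCB·ABD·DC·DC·CCC·DC·CCC·CCC·CCC·CCC·DC·CCC·CCC·CCC·CCC·CCC·CCC·CCC·CCC·CCC·CCC·CCC·CCC·CCC
    A ↦ BCB
    B ↦ ABD
    C ↦ CCC
    D ↦ DC

A->BCB, B->ABD, C->CCC, D->DC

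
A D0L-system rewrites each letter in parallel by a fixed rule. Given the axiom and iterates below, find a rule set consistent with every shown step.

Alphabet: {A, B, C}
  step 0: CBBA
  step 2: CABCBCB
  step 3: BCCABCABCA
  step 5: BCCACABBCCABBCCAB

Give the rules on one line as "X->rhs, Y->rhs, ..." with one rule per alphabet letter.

  step 2 ⇒ step 3: CABCBCB ⇒ B·C·CA·B·CA·B·CA
    A ↦ C
    B ↦ CA
    C ↦ B

A->C, B->CA, C->B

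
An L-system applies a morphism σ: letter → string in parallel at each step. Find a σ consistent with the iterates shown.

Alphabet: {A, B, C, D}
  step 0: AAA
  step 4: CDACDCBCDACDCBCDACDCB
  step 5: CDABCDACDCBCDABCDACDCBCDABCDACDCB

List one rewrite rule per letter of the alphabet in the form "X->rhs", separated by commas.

  step 4 ⇒ step 5: CDACDCBCDACDCBCDACDCB ⇒ CD·A·B·CD·A·CD·CB·CD·A·B·CD·A·CD·CB·CD·A·B·CD·A·CD·CB
    A ↦ B
    B ↦ CB
    C ↦ CD
    D ↦ A

A->B, B->CB, C->CD, D->A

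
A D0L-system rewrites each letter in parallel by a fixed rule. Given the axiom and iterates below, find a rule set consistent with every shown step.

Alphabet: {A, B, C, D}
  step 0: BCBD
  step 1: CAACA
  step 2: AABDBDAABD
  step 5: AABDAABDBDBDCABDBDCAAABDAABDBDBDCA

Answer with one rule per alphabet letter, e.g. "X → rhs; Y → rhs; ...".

A->BD, B->C, C->AA, D->A

  step 1 ⇒ step 2: CAACA ⇒ AA·BD·BD·AA·BD
    A ↦ BD
    C ↦ AA
  step 0 ⇒ step 1: BCBD ⇒ C·AA·C·A
    B ↦ C
  step 0 ⇒ step 1: BCBD ⇒ C·AA·C·A
    D ↦ A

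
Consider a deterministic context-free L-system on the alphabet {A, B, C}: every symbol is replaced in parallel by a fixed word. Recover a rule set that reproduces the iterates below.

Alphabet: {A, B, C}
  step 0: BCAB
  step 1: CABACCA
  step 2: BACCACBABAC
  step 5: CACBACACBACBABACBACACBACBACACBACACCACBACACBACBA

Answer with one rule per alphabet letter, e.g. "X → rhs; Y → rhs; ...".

  step 1 ⇒ step 2: CABACCA ⇒ BA·C·CA·C·BA·BA·C
    A ↦ C
    B ↦ CA
    C ↦ BA

A->C, B->CA, C->BA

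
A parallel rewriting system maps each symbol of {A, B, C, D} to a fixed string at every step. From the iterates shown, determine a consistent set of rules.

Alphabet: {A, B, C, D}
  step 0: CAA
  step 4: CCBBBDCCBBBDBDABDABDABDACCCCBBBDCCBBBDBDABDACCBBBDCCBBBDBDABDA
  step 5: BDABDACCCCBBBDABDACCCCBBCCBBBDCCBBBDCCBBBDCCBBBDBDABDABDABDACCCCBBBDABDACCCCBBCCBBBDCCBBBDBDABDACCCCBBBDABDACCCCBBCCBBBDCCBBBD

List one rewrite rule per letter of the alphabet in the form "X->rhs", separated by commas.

  step 4 ⇒ step 5: CCBBBDCCBBBDBDABDABDABDACCCCBBBDCCBBBDBDABDACCBBBDCCBBBDBDABDA ⇒ BDA·BDA·C·C·C·CBB·BDA·BDA·C·C·C·CBB·C·CBB·BD·C·CBB·BD·C·CBB·BD·C·CBB·BD·BDA·BDA·BDA·BDA·C·C·C·CBB·BDA·BDA·C·C·C·CBB·C·CBB·BD·C·CBB·BD·BDA·BDA·C·C·C·CBB·BDA·BDA·C·C·C·CBB·C·CBB·BD·C·CBB·BD
    A ↦ BD
    B ↦ C
    C ↦ BDA
    D ↦ CBB

A->BD, B->C, C->BDA, D->CBB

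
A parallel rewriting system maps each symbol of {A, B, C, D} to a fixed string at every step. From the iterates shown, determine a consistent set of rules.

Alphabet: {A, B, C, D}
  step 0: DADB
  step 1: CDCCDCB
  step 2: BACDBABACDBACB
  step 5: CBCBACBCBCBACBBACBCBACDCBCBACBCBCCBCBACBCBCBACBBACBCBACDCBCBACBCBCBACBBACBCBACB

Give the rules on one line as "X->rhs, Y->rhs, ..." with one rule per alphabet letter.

  step 1 ⇒ step 2: CDCCDCB ⇒ BA·CD·BA·BA·CD·BA·CB
    B ↦ CB
    C ↦ BA
    D ↦ CD
  step 0 ⇒ step 1: DADB ⇒ CD·C·CD·CB
    A ↦ C

A->C, B->CB, C->BA, D->CD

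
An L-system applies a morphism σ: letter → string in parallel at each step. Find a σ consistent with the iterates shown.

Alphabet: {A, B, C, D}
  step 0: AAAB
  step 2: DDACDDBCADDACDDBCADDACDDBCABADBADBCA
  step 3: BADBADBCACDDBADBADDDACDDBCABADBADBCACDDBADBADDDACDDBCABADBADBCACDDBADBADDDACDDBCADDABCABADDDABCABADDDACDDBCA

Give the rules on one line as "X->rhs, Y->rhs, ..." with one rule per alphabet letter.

  step 2 ⇒ step 3: DDACDDBCADDACDDBCADDACDDBCABADBADBCA ⇒ BAD·BAD·BCA·CDD·BAD·BAD·DDA·CDD·BCA·BAD·BAD·BCA·CDD·BAD·BAD·DDA·CDD·BCA·BAD·BAD·BCA·CDD·BAD·BAD·DDA·CDD·BCA·DDA·BCA·BAD·DDA·BCA·BAD·DDA·CDD·BCA
    A ↦ BCA
    B ↦ DDA
    C ↦ CDD
    D ↦ BAD

A->BCA, B->DDA, C->CDD, D->BAD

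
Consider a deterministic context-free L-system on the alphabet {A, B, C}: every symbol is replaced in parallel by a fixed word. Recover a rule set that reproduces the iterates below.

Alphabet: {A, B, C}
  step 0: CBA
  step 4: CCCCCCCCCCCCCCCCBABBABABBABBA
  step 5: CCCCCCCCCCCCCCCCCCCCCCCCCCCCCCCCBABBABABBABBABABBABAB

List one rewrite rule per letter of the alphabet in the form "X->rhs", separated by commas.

A->B, B->BA, C->CC

  step 4 ⇒ step 5: CCCCCCCCCCCCCCCCBABBABABBABBA ⇒ CC·CC·CC·CC·CC·CC·CC·CC·CC·CC·CC·CC·CC·CC·CC·CC·BA·B·BA·BA·B·BA·B·BA·BA·B·BA·BA·B
    A ↦ B
    B ↦ BA
    C ↦ CC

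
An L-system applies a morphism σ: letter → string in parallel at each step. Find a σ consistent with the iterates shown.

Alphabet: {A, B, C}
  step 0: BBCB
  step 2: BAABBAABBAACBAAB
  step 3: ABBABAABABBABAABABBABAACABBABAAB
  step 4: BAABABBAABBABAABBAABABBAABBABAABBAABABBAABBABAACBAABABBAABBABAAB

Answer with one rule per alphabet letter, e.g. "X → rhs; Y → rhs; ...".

  step 3 ⇒ step 4: ABBABAABABBABAABABBABAACABBABAAB ⇒ BA·AB·AB·BA·AB·BA·BA·AB·BA·AB·AB·BA·AB·BA·BA·AB·BA·AB·AB·BA·AB·BA·BA·AC·BA·AB·AB·BA·AB·BA·BA·AB
    A ↦ BA
    B ↦ AB
    C ↦ AC

A->BA, B->AB, C->AC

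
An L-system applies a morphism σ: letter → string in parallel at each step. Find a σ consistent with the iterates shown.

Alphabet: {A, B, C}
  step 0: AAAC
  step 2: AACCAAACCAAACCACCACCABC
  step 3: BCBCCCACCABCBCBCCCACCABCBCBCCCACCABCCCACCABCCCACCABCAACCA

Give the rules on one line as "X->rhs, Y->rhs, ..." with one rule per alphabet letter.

A->BC, B->AA, C->CCA

  step 2 ⇒ step 3: AACCAAACCAAACCACCACCABC ⇒ BC·BC·CCA·CCA·BC·BC·BC·CCA·CCA·BC·BC·BC·CCA·CCA·BC·CCA·CCA·BC·CCA·CCA·BC·AA·CCA
    A ↦ BC
    B ↦ AA
    C ↦ CCA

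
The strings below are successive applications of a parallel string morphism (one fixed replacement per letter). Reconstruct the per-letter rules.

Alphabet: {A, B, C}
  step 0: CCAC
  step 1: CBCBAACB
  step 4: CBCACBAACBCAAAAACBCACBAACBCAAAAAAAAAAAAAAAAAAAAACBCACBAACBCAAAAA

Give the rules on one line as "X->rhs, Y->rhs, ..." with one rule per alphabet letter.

  step 0 ⇒ step 1: CCAC ⇒ CB·CB·AA·CB
    A ↦ AA
    C ↦ CB
    B ↦ CA  (constrained at step 1)

A->AA, B->CA, C->CB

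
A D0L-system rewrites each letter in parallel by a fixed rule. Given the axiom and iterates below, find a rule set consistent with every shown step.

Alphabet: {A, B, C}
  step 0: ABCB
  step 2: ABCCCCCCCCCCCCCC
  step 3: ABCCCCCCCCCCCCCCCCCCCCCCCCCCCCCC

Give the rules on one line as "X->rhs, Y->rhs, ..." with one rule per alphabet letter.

A->AB, B->CC, C->CC

  step 2 ⇒ step 3: ABCCCCCCCCCCCCCC ⇒ AB·CC·CC·CC·CC·CC·CC·CC·CC·CC·CC·CC·CC·CC·CC·CC
    A ↦ AB
    B ↦ CC
    C ↦ CC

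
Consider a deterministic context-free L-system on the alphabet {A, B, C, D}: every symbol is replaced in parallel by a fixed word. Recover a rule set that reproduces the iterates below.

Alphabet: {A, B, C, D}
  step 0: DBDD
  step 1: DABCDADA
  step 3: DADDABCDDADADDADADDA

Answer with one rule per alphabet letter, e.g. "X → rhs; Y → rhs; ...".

A->D, B->BC, C->D, D->DA

  step 0 ⇒ step 1: DBDD ⇒ DA·BC·DA·DA
    B ↦ BC
    D ↦ DA
    A ↦ D  (constrained at step 1)
    C ↦ D  (constrained at step 1)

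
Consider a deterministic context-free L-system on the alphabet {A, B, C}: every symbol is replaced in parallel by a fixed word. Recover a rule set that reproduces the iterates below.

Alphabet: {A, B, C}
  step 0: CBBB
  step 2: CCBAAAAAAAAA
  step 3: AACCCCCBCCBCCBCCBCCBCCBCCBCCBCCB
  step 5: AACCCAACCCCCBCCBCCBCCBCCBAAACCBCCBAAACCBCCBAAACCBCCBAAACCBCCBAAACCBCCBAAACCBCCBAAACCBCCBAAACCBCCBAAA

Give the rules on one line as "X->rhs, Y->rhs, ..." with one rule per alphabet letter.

  step 2 ⇒ step 3: CCBAAAAAAAAA ⇒ A·A·CCC·CCB·CCB·CCB·CCB·CCB·CCB·CCB·CCB·CCB
    A ↦ CCB
    B ↦ CCC
    C ↦ A

A->CCB, B->CCC, C->A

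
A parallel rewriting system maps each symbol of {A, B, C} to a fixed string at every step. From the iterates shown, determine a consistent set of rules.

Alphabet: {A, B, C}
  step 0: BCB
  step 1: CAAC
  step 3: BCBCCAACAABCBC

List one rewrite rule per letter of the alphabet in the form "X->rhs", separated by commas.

A->BC, B->C, C->AA

  step 0 ⇒ step 1: BCB ⇒ C·AA·C
    B ↦ C
    C ↦ AA
    A ↦ BC  (constrained at step 1)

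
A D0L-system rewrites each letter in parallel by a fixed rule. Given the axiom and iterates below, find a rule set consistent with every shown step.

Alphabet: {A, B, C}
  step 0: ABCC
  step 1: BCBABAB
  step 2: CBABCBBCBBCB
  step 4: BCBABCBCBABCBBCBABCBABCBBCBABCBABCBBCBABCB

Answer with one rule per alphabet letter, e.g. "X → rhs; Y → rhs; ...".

A->B, B->CB, C->AB

  step 1 ⇒ step 2: BCBABAB ⇒ CB·AB·CB·B·CB·B·CB
    A ↦ B
    B ↦ CB
    C ↦ AB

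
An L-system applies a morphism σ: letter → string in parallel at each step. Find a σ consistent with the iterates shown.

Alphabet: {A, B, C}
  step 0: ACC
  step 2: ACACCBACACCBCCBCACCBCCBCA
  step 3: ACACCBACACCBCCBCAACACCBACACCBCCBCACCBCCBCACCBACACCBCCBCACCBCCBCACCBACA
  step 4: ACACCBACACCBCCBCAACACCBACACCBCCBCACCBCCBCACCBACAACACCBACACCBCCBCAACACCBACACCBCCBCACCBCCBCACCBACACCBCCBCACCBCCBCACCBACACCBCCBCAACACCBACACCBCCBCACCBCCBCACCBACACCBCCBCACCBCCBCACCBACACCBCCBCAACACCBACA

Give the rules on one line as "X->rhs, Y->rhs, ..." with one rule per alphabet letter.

A->ACA, B->CA, C->CCB

  step 3 ⇒ step 4: ACACCBACACCBCCBCAACACCBACACCBCCBCACCBCCBCACCBACACCBCCBCACCBCCBCACCBACA ⇒ ACA·CCB·ACA·CCB·CCB·CA·ACA·CCB·ACA·CCB·CCB·CA·CCB·CCB·CA·CCB·ACA·ACA·CCB·ACA·CCB·CCB·CA·ACA·CCB·ACA·CCB·CCB·CA·CCB·CCB·CA·CCB·ACA·CCB·CCB·CA·CCB·CCB·CA·CCB·ACA·CCB·CCB·CA·ACA·CCB·ACA·CCB·CCB·CA·CCB·CCB·CA·CCB·ACA·CCB·CCB·CA·CCB·CCB·CA·CCB·ACA·CCB·CCB·CA·ACA·CCB·ACA
    A ↦ ACA
    B ↦ CA
    C ↦ CCB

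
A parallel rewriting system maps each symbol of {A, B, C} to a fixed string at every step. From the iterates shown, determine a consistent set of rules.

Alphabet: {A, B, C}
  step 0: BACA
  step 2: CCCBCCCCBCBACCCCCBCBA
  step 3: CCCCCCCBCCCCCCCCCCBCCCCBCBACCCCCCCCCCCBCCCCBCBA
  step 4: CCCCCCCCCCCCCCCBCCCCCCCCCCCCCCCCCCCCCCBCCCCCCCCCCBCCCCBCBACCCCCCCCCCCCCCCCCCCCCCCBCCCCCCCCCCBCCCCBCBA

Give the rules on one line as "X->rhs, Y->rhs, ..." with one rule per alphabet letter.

  step 3 ⇒ step 4: CCCCCCCBCCCCCCCCCCBCCCCBCBACCCCCCCCCCCBCCCCBCBA ⇒ CC·CC·CC·CC·CC·CC·CC·CBC·CC·CC·CC·CC·CC·CC·CC·CC·CC·CC·CBC·CC·CC·CC·CC·CBC·CC·CBC·BA·CC·CC·CC·CC·CC·CC·CC·CC·CC·CC·CC·CBC·CC·CC·CC·CC·CBC·CC·CBC·BA
    A ↦ BA
    B ↦ CBC
    C ↦ CC

A->BA, B->CBC, C->CC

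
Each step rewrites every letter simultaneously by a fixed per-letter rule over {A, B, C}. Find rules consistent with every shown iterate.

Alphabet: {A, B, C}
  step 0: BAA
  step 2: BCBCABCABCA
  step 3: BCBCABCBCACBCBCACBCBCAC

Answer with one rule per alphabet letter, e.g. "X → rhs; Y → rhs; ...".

A->C, B->BC, C->BCA

  step 2 ⇒ step 3: BCBCABCABCA ⇒ BC·BCA·BC·BCA·C·BC·BCA·C·BC·BCA·C
    A ↦ C
    B ↦ BC
    C ↦ BCA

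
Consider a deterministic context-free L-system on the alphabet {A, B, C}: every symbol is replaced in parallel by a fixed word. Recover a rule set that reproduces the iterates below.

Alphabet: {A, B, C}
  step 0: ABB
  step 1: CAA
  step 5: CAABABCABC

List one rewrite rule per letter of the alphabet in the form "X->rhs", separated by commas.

  step 0 ⇒ step 1: ABB ⇒ C·A·A
    A ↦ C
    B ↦ A
    C ↦ AB  (constrained at step 1)

A->C, B->A, C->AB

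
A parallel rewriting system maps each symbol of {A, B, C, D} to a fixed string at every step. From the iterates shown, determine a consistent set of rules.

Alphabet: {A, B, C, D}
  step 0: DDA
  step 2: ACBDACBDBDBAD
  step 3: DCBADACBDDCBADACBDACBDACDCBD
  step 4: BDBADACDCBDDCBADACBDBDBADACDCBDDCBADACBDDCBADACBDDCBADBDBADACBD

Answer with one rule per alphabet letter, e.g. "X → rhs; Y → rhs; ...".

  step 3 ⇒ step 4: DCBADACBDDCBADACBDACBDACDCBD ⇒ BD·BAD·AC·DC·BD·DC·BAD·AC·BD·BD·BAD·AC·DC·BD·DC·BAD·AC·BD·DC·BAD·AC·BD·DC·BAD·BD·BAD·AC·BD
    A ↦ DC
    B ↦ AC
    C ↦ BAD
    D ↦ BD

A->DC, B->AC, C->BAD, D->BD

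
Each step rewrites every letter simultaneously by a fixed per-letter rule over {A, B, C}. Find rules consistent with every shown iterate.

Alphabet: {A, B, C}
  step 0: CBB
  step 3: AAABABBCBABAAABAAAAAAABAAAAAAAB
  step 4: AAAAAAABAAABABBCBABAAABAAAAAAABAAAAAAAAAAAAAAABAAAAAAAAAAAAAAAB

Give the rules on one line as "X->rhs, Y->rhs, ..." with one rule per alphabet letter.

A->AA, B->AB, C->BCB

  step 3 ⇒ step 4: AAABABBCBABAAABAAAAAAABAAAAAAAB ⇒ AA·AA·AA·AB·AA·AB·AB·BCB·AB·AA·AB·AA·AA·AA·AB·AA·AA·AA·AA·AA·AA·AA·AB·AA·AA·AA·AA·AA·AA·AA·AB
    A ↦ AA
    B ↦ AB
    C ↦ BCB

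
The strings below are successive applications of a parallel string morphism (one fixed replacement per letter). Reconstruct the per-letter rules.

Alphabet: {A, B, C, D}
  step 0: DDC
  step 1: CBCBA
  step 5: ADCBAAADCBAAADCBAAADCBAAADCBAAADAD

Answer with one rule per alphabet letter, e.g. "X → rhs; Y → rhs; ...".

A->AD, B->A, C->A, D->CB

  step 0 ⇒ step 1: DDC ⇒ CB·CB·A
    C ↦ A
    D ↦ CB
    A ↦ AD  (constrained at step 1)
    B ↦ A  (constrained at step 1)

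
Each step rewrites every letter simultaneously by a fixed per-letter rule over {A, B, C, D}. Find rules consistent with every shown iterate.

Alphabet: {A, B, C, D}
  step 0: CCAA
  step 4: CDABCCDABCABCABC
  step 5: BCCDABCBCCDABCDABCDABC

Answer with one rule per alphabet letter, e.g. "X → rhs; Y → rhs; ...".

  step 4 ⇒ step 5: CDABCCDABCABCABC ⇒ BC·C·D·A·BC·BC·C·D·A·BC·D·A·BC·D·A·BC
    A ↦ D
    B ↦ A
    C ↦ BC
    D ↦ C

A->D, B->A, C->BC, D->C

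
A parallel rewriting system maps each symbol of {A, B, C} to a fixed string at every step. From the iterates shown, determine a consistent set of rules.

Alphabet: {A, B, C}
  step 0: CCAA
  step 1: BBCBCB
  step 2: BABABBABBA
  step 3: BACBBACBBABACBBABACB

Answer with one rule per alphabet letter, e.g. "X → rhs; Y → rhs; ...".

  step 2 ⇒ step 3: BABABBABBA ⇒ BA·CB·BA·CB·BA·BA·CB·BA·BA·CB
    A ↦ CB
    B ↦ BA
  step 0 ⇒ step 1: CCAA ⇒ B·B·CB·CB
    C ↦ B

A->CB, B->BA, C->B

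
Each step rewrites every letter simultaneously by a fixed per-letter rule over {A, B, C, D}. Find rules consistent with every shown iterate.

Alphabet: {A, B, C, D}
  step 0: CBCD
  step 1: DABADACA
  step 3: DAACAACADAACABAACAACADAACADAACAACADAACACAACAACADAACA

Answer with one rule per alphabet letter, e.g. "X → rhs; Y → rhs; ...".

A->ACA, B->BA, C->DA, D->CA

  step 0 ⇒ step 1: CBCD ⇒ DA·BA·DA·CA
    B ↦ BA
    C ↦ DA
    D ↦ CA
    A ↦ ACA  (constrained at step 1)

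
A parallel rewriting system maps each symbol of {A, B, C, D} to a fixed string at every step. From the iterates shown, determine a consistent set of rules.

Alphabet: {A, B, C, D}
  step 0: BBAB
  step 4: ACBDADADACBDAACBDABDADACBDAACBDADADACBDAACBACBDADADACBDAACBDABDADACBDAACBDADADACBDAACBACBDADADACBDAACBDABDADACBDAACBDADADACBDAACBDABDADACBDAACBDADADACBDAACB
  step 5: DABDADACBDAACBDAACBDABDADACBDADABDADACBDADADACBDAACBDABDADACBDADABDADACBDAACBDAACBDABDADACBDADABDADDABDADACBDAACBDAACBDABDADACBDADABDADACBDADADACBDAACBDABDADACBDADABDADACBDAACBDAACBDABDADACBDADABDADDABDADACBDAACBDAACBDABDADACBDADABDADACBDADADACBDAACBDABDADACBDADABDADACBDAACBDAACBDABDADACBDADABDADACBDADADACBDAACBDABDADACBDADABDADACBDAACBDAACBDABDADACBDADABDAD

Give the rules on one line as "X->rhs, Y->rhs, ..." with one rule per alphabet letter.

  step 4 ⇒ step 5: ACBDADADACBDAACBDABDADACBDAACBDADADACBDAACBACBDADADACBDAACBDABDADACBDAACBDADADACBDAACBACBDADADACBDAACBDABDADACBDAACBDADADACBDAACBDABDADACBDAACBDADADACBDAACB ⇒ DA·B·DAD·ACB·DA·ACB·DA·ACB·DA·B·DAD·ACB·DA·DA·B·DAD·ACB·DA·DAD·ACB·DA·ACB·DA·B·DAD·ACB·DA·DA·B·DAD·ACB·DA·ACB·DA·ACB·DA·B·DAD·ACB·DA·DA·B·DAD·DA·B·DAD·ACB·DA·ACB·DA·ACB·DA·B·DAD·ACB·DA·DA·B·DAD·ACB·DA·DAD·ACB·DA·ACB·DA·B·DAD·ACB·DA·DA·B·DAD·ACB·DA·ACB·DA·ACB·DA·B·DAD·ACB·DA·DA·B·DAD·DA·B·DAD·ACB·DA·ACB·DA·ACB·DA·B·DAD·ACB·DA·DA·B·DAD·ACB·DA·DAD·ACB·DA·ACB·DA·B·DAD·ACB·DA·DA·B·DAD·ACB·DA·ACB·DA·ACB·DA·B·DAD·ACB·DA·DA·B·DAD·ACB·DA·DAD·ACB·DA·ACB·DA·B·DAD·ACB·DA·DA·B·DAD·ACB·DA·ACB·DA·ACB·DA·B·DAD·ACB·DA·DA·B·DAD
    A ↦ DA
    B ↦ DAD
    C ↦ B
    D ↦ ACB

A->DA, B->DAD, C->B, D->ACB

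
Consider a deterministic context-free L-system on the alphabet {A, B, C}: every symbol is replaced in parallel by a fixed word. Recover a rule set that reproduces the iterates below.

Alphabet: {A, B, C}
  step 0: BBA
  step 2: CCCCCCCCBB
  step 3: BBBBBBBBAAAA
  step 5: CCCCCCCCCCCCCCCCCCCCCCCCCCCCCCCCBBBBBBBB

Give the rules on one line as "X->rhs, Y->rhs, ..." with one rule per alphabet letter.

  step 2 ⇒ step 3: CCCCCCCCBB ⇒ B·B·B·B·B·B·B·B·AA·AA
    B ↦ AA
    C ↦ B
    A ↦ CC  (constrained at step 0)

A->CC, B->AA, C->B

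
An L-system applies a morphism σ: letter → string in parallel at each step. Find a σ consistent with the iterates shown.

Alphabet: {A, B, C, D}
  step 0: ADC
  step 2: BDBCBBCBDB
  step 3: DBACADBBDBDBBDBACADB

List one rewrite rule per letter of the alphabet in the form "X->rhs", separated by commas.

A->CB, B->DB, C->B, D->ACA

  step 2 ⇒ step 3: BDBCBBCBDB ⇒ DB·ACA·DB·B·DB·DB·B·DB·ACA·DB
    B ↦ DB
    C ↦ B
    D ↦ ACA
    A ↦ CB  (constrained at step 0)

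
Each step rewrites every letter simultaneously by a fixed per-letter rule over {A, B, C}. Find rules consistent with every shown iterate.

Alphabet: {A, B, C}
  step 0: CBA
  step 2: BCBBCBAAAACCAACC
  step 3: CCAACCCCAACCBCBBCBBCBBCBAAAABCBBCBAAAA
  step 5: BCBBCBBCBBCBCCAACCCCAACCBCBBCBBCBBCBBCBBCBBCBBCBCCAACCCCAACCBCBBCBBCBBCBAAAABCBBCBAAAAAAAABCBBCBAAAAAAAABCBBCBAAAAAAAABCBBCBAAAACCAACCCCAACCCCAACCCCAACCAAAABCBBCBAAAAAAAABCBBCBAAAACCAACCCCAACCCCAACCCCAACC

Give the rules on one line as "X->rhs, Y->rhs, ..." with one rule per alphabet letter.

A->BCB, B->CC, C->AA

  step 2 ⇒ step 3: BCBBCBAAAACCAACC ⇒ CC·AA·CC·CC·AA·CC·BCB·BCB·BCB·BCB·AA·AA·BCB·BCB·AA·AA
    A ↦ BCB
    B ↦ CC
    C ↦ AA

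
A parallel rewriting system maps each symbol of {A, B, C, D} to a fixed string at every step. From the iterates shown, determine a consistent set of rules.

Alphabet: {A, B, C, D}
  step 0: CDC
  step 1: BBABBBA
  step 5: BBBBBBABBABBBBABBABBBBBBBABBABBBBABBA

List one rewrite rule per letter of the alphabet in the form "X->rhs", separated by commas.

A->CC, B->D, C->BBA, D->B

  step 0 ⇒ step 1: CDC ⇒ BBA·B·BBA
    C ↦ BBA
    D ↦ B
    A ↦ CC  (constrained at step 1)
    B ↦ D  (constrained at step 1)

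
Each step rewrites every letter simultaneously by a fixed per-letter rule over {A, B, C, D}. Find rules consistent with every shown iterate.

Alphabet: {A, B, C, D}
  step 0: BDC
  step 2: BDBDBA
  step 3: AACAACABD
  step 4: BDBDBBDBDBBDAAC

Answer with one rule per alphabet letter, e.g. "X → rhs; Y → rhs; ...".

  step 3 ⇒ step 4: AACAACABD ⇒ BD·BD·B·BD·BD·B·BD·A·AC
    A ↦ BD
    B ↦ A
    C ↦ B
    D ↦ AC

A->BD, B->A, C->B, D->AC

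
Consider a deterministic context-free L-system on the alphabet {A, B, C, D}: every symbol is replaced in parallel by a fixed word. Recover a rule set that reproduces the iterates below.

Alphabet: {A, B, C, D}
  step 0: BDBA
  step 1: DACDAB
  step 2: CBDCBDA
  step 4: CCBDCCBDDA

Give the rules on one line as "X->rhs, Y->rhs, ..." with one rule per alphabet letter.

A->B, B->DA, C->D, D->C

  step 1 ⇒ step 2: DACDAB ⇒ C·B·D·C·B·DA
    A ↦ B
    B ↦ DA
    C ↦ D
    D ↦ C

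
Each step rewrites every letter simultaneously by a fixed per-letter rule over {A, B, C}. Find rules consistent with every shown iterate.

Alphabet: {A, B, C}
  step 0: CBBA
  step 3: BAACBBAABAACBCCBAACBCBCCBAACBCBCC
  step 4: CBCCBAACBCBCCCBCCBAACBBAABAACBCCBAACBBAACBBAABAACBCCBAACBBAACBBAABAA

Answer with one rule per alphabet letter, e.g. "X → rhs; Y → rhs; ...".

A->C, B->CB, C->BAA

  step 3 ⇒ step 4: BAACBBAABAACBCCBAACBCBCCBAACBCBCC ⇒ CB·C·C·BAA·CB·CB·C·C·CB·C·C·BAA·CB·BAA·BAA·CB·C·C·BAA·CB·BAA·CB·BAA·BAA·CB·C·C·BAA·CB·BAA·CB·BAA·BAA
    A ↦ C
    B ↦ CB
    C ↦ BAA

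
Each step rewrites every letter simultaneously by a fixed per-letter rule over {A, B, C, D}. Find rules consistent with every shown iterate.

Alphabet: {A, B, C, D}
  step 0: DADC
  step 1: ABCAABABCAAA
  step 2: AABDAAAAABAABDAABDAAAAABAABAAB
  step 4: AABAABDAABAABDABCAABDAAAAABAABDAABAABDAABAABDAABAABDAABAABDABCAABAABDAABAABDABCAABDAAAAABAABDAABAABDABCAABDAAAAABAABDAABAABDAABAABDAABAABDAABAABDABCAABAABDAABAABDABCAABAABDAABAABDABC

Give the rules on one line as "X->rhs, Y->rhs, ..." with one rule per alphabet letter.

A->AAB, B->D, C->AAA, D->ABC

  step 1 ⇒ step 2: ABCAABABCAAA ⇒ AAB·D·AAA·AAB·AAB·D·AAB·D·AAA·AAB·AAB·AAB
    A ↦ AAB
    B ↦ D
    C ↦ AAA
  step 0 ⇒ step 1: DADC ⇒ ABC·AAB·ABC·AAA
    D ↦ ABC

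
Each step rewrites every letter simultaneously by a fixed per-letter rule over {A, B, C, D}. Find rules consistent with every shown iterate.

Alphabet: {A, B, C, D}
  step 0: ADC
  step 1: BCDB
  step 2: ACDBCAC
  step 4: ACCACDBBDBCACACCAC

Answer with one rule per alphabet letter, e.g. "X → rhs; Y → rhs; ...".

A->B, B->AC, C->DB, D->C

  step 1 ⇒ step 2: BCDB ⇒ AC·DB·C·AC
    B ↦ AC
    C ↦ DB
    D ↦ C
  step 0 ⇒ step 1: ADC ⇒ B·C·DB
    A ↦ B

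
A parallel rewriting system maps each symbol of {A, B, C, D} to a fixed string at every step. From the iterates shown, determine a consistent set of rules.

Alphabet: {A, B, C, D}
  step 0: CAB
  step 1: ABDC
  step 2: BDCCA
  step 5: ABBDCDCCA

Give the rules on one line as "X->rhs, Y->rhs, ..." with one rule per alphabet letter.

A->B, B->DC, C->A, D->C

  step 1 ⇒ step 2: ABDC ⇒ B·DC·C·A
    A ↦ B
    B ↦ DC
    C ↦ A
    D ↦ C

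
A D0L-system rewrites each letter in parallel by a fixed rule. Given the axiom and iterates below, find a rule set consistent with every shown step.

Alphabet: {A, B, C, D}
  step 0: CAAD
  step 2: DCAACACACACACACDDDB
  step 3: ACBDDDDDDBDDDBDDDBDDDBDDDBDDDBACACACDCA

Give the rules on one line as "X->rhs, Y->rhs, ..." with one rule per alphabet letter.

  step 2 ⇒ step 3: DCAACACACACACACDDDB ⇒ AC·B·DDD·DDD·B·DDD·B·DDD·B·DDD·B·DDD·B·DDD·B·AC·AC·AC·DCA
    A ↦ DDD
    B ↦ DCA
    C ↦ B
    D ↦ AC

A->DDD, B->DCA, C->B, D->AC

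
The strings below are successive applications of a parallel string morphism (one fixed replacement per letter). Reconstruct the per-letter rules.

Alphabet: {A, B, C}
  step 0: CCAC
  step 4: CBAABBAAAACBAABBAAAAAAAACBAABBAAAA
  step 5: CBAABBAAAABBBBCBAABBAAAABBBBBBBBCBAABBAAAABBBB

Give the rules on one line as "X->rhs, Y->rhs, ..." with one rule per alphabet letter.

  step 4 ⇒ step 5: CBAABBAAAACBAABBAAAAAAAACBAABBAAAA ⇒ CB·AA·B·B·AA·AA·B·B·B·B·CB·AA·B·B·AA·AA·B·B·B·B·B·B·B·B·CB·AA·B·B·AA·AA·B·B·B·B
    A ↦ B
    B ↦ AA
    C ↦ CB

A->B, B->AA, C->CB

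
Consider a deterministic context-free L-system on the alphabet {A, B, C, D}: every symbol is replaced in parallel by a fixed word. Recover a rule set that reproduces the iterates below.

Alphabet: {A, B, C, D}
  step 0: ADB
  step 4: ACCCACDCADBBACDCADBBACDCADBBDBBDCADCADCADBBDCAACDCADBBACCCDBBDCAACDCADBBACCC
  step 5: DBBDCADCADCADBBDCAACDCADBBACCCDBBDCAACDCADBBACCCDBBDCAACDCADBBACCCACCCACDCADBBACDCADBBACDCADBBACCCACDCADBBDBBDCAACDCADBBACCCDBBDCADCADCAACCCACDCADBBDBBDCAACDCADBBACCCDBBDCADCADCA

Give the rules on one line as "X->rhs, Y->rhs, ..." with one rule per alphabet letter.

  step 4 ⇒ step 5: ACCCACDCADBBACDCADBBACDCADBBDBBDCADCADCADBBDCAACDCADBBACCCDBBDCAACDCADBBACCC ⇒ DBB·DCA·DCA·DCA·DBB·DCA·AC·DCA·DBB·AC·C·C·DBB·DCA·AC·DCA·DBB·AC·C·C·DBB·DCA·AC·DCA·DBB·AC·C·C·AC·C·C·AC·DCA·DBB·AC·DCA·DBB·AC·DCA·DBB·AC·C·C·AC·DCA·DBB·DBB·DCA·AC·DCA·DBB·AC·C·C·DBB·DCA·DCA·DCA·AC·C·C·AC·DCA·DBB·DBB·DCA·AC·DCA·DBB·AC·C·C·DBB·DCA·DCA·DCA
    A ↦ DBB
    B ↦ C
    C ↦ DCA
    D ↦ AC

A->DBB, B->C, C->DCA, D->AC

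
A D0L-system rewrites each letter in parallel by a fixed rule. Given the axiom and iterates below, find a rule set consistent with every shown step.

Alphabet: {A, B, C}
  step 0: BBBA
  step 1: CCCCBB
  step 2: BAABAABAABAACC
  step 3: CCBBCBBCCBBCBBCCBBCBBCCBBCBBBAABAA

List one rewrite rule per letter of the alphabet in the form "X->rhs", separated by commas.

A->CBB, B->C, C->BAA

  step 2 ⇒ step 3: BAABAABAABAACC ⇒ C·CBB·CBB·C·CBB·CBB·C·CBB·CBB·C·CBB·CBB·BAA·BAA
    A ↦ CBB
    B ↦ C
    C ↦ BAA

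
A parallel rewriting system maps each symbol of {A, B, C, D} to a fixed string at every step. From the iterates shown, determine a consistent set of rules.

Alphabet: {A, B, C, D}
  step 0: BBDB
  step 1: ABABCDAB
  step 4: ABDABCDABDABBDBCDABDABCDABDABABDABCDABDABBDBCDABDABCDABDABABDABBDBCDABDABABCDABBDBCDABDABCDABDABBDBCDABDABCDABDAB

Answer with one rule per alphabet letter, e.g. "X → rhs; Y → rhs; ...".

  step 0 ⇒ step 1: BBDB ⇒ AB·AB·CD·AB
    B ↦ AB
    D ↦ CD
    A ↦ ABD  (constrained at step 1)
    C ↦ BDB  (constrained at step 1)

A->ABD, B->AB, C->BDB, D->CD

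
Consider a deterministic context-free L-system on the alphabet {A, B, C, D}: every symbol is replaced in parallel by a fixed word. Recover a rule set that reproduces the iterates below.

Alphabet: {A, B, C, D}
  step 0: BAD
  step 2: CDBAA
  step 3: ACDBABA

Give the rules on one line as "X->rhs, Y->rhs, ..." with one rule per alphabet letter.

A->BA, B->D, C->A, D->C

  step 2 ⇒ step 3: CDBAA ⇒ A·C·D·BA·BA
    A ↦ BA
    B ↦ D
    C ↦ A
    D ↦ C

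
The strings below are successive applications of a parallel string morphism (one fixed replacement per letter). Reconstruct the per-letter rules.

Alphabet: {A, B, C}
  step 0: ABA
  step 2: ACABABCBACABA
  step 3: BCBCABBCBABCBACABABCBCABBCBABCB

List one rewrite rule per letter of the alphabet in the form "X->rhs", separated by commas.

  step 2 ⇒ step 3: ACABABCBACABA ⇒ BCB·CAB·BCB·A·BCB·A·CAB·A·BCB·CAB·BCB·A·BCB
    A ↦ BCB
    B ↦ A
    C ↦ CAB

A->BCB, B->A, C->CAB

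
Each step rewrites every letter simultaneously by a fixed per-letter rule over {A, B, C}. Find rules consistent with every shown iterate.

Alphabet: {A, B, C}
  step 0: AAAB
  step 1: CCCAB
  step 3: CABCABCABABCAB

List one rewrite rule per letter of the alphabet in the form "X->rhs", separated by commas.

  step 0 ⇒ step 1: AAAB ⇒ C·C·C·AB
    A ↦ C
    B ↦ AB
    C ↦ AB  (constrained at step 1)

A->C, B->AB, C->AB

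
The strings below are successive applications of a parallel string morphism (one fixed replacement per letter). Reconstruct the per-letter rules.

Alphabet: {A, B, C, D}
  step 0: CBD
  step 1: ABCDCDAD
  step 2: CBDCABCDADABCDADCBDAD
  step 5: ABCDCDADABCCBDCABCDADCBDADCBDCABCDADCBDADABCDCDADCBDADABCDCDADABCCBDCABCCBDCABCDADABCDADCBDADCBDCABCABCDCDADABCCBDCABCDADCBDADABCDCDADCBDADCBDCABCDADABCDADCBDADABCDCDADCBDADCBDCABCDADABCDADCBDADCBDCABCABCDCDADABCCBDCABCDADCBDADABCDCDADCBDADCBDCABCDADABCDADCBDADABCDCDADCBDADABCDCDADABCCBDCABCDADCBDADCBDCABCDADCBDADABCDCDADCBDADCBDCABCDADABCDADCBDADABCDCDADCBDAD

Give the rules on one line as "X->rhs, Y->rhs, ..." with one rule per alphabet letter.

  step 1 ⇒ step 2: ABCDCDAD ⇒ CB·DC·ABC·DAD·ABC·DAD·CB·DAD
    A ↦ CB
    B ↦ DC
    C ↦ ABC
    D ↦ DAD

A->CB, B->DC, C->ABC, D->DAD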